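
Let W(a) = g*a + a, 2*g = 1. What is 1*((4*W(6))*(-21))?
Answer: -756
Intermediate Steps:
g = ½ (g = (½)*1 = ½ ≈ 0.50000)
W(a) = 3*a/2 (W(a) = a/2 + a = 3*a/2)
1*((4*W(6))*(-21)) = 1*((4*((3/2)*6))*(-21)) = 1*((4*9)*(-21)) = 1*(36*(-21)) = 1*(-756) = -756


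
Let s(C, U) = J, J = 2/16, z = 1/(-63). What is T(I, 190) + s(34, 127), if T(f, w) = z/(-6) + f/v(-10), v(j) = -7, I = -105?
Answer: 22873/1512 ≈ 15.128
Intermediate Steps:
z = -1/63 ≈ -0.015873
J = 1/8 (J = 2*(1/16) = 1/8 ≈ 0.12500)
s(C, U) = 1/8
T(f, w) = 1/378 - f/7 (T(f, w) = -1/63/(-6) + f/(-7) = -1/63*(-1/6) + f*(-1/7) = 1/378 - f/7)
T(I, 190) + s(34, 127) = (1/378 - 1/7*(-105)) + 1/8 = (1/378 + 15) + 1/8 = 5671/378 + 1/8 = 22873/1512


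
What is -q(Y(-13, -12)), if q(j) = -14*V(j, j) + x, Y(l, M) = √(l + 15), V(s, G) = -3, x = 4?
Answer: -46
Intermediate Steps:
Y(l, M) = √(15 + l)
q(j) = 46 (q(j) = -14*(-3) + 4 = 42 + 4 = 46)
-q(Y(-13, -12)) = -1*46 = -46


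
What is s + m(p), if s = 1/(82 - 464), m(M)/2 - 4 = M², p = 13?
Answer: 132171/382 ≈ 346.00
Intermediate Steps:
m(M) = 8 + 2*M²
s = -1/382 (s = 1/(-382) = -1/382 ≈ -0.0026178)
s + m(p) = -1/382 + (8 + 2*13²) = -1/382 + (8 + 2*169) = -1/382 + (8 + 338) = -1/382 + 346 = 132171/382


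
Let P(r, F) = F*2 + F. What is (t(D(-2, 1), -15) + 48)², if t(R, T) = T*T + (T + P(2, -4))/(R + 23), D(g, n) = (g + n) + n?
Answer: 39087504/529 ≈ 73889.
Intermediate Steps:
P(r, F) = 3*F (P(r, F) = 2*F + F = 3*F)
D(g, n) = g + 2*n
t(R, T) = T² + (-12 + T)/(23 + R) (t(R, T) = T*T + (T + 3*(-4))/(R + 23) = T² + (T - 12)/(23 + R) = T² + (-12 + T)/(23 + R))
(t(D(-2, 1), -15) + 48)² = ((-12 - 15 + 23*(-15)² + (-2 + 2*1)*(-15)²)/(23 + (-2 + 2*1)) + 48)² = ((-12 - 15 + 23*225 + (-2 + 2)*225)/(23 + (-2 + 2)) + 48)² = ((-12 - 15 + 5175 + 0*225)/(23 + 0) + 48)² = ((-12 - 15 + 5175 + 0)/23 + 48)² = ((1/23)*5148 + 48)² = (5148/23 + 48)² = (6252/23)² = 39087504/529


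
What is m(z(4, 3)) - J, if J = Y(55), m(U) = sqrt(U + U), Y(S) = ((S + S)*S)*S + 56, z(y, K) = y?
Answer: -332806 + 2*sqrt(2) ≈ -3.3280e+5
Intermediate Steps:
Y(S) = 56 + 2*S**3 (Y(S) = ((2*S)*S)*S + 56 = (2*S**2)*S + 56 = 2*S**3 + 56 = 56 + 2*S**3)
m(U) = sqrt(2)*sqrt(U) (m(U) = sqrt(2*U) = sqrt(2)*sqrt(U))
J = 332806 (J = 56 + 2*55**3 = 56 + 2*166375 = 56 + 332750 = 332806)
m(z(4, 3)) - J = sqrt(2)*sqrt(4) - 1*332806 = sqrt(2)*2 - 332806 = 2*sqrt(2) - 332806 = -332806 + 2*sqrt(2)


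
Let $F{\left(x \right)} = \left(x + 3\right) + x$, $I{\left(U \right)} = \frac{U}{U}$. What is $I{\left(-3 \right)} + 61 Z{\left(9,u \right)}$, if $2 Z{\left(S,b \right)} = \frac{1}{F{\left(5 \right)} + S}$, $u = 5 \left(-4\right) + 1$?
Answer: $\frac{105}{44} \approx 2.3864$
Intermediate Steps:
$I{\left(U \right)} = 1$
$F{\left(x \right)} = 3 + 2 x$ ($F{\left(x \right)} = \left(3 + x\right) + x = 3 + 2 x$)
$u = -19$ ($u = -20 + 1 = -19$)
$Z{\left(S,b \right)} = \frac{1}{2 \left(13 + S\right)}$ ($Z{\left(S,b \right)} = \frac{1}{2 \left(\left(3 + 2 \cdot 5\right) + S\right)} = \frac{1}{2 \left(\left(3 + 10\right) + S\right)} = \frac{1}{2 \left(13 + S\right)}$)
$I{\left(-3 \right)} + 61 Z{\left(9,u \right)} = 1 + 61 \frac{1}{2 \left(13 + 9\right)} = 1 + 61 \frac{1}{2 \cdot 22} = 1 + 61 \cdot \frac{1}{2} \cdot \frac{1}{22} = 1 + 61 \cdot \frac{1}{44} = 1 + \frac{61}{44} = \frac{105}{44}$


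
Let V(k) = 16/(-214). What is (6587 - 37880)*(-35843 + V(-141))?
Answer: 120015195237/107 ≈ 1.1216e+9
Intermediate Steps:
V(k) = -8/107 (V(k) = 16*(-1/214) = -8/107)
(6587 - 37880)*(-35843 + V(-141)) = (6587 - 37880)*(-35843 - 8/107) = -31293*(-3835209/107) = 120015195237/107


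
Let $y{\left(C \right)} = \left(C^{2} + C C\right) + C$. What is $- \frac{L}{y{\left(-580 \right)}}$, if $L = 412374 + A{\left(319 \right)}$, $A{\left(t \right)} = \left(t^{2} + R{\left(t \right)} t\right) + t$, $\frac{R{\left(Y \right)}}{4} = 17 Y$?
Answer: $- \frac{3717101}{336110} \approx -11.059$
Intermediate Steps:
$R{\left(Y \right)} = 68 Y$ ($R{\left(Y \right)} = 4 \cdot 17 Y = 68 Y$)
$y{\left(C \right)} = C + 2 C^{2}$ ($y{\left(C \right)} = \left(C^{2} + C^{2}\right) + C = 2 C^{2} + C = C + 2 C^{2}$)
$A{\left(t \right)} = t + 69 t^{2}$ ($A{\left(t \right)} = \left(t^{2} + 68 t t\right) + t = \left(t^{2} + 68 t^{2}\right) + t = 69 t^{2} + t = t + 69 t^{2}$)
$L = 7434202$ ($L = 412374 + 319 \left(1 + 69 \cdot 319\right) = 412374 + 319 \left(1 + 22011\right) = 412374 + 319 \cdot 22012 = 412374 + 7021828 = 7434202$)
$- \frac{L}{y{\left(-580 \right)}} = - \frac{7434202}{\left(-580\right) \left(1 + 2 \left(-580\right)\right)} = - \frac{7434202}{\left(-580\right) \left(1 - 1160\right)} = - \frac{7434202}{\left(-580\right) \left(-1159\right)} = - \frac{7434202}{672220} = \left(-1\right) \frac{3717101}{336110} = - \frac{3717101}{336110}$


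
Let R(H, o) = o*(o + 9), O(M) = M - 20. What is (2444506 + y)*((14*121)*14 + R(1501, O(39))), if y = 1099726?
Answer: 85940537536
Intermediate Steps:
O(M) = -20 + M
R(H, o) = o*(9 + o)
(2444506 + y)*((14*121)*14 + R(1501, O(39))) = (2444506 + 1099726)*((14*121)*14 + (-20 + 39)*(9 + (-20 + 39))) = 3544232*(1694*14 + 19*(9 + 19)) = 3544232*(23716 + 19*28) = 3544232*(23716 + 532) = 3544232*24248 = 85940537536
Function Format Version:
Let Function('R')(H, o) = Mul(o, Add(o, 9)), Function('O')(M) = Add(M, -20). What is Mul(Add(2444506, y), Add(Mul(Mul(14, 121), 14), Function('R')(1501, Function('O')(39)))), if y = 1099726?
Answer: 85940537536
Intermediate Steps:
Function('O')(M) = Add(-20, M)
Function('R')(H, o) = Mul(o, Add(9, o))
Mul(Add(2444506, y), Add(Mul(Mul(14, 121), 14), Function('R')(1501, Function('O')(39)))) = Mul(Add(2444506, 1099726), Add(Mul(Mul(14, 121), 14), Mul(Add(-20, 39), Add(9, Add(-20, 39))))) = Mul(3544232, Add(Mul(1694, 14), Mul(19, Add(9, 19)))) = Mul(3544232, Add(23716, Mul(19, 28))) = Mul(3544232, Add(23716, 532)) = Mul(3544232, 24248) = 85940537536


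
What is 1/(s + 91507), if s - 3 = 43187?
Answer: 1/134697 ≈ 7.4241e-6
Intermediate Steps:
s = 43190 (s = 3 + 43187 = 43190)
1/(s + 91507) = 1/(43190 + 91507) = 1/134697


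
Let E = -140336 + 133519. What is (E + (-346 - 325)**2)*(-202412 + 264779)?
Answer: 27655024608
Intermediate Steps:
E = -6817
(E + (-346 - 325)**2)*(-202412 + 264779) = (-6817 + (-346 - 325)**2)*(-202412 + 264779) = (-6817 + (-671)**2)*62367 = (-6817 + 450241)*62367 = 443424*62367 = 27655024608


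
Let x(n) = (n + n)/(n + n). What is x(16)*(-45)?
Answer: -45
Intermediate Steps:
x(n) = 1 (x(n) = (2*n)/((2*n)) = (2*n)*(1/(2*n)) = 1)
x(16)*(-45) = 1*(-45) = -45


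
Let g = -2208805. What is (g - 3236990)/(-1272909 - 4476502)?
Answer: 5445795/5749411 ≈ 0.94719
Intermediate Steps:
(g - 3236990)/(-1272909 - 4476502) = (-2208805 - 3236990)/(-1272909 - 4476502) = -5445795/(-5749411) = -5445795*(-1/5749411) = 5445795/5749411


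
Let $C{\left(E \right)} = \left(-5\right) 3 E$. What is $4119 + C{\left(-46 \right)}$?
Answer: $4809$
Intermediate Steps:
$C{\left(E \right)} = - 15 E$
$4119 + C{\left(-46 \right)} = 4119 - -690 = 4119 + 690 = 4809$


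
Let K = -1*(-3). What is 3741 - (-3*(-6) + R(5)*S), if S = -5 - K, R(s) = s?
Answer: 3763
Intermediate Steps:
K = 3
S = -8 (S = -5 - 1*3 = -5 - 3 = -8)
3741 - (-3*(-6) + R(5)*S) = 3741 - (-3*(-6) + 5*(-8)) = 3741 - (18 - 40) = 3741 - 1*(-22) = 3741 + 22 = 3763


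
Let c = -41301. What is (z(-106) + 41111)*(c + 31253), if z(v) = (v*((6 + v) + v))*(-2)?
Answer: 25732928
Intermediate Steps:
z(v) = -2*v*(6 + 2*v) (z(v) = (v*(6 + 2*v))*(-2) = -2*v*(6 + 2*v))
(z(-106) + 41111)*(c + 31253) = (-4*(-106)*(3 - 106) + 41111)*(-41301 + 31253) = (-4*(-106)*(-103) + 41111)*(-10048) = (-43672 + 41111)*(-10048) = -2561*(-10048) = 25732928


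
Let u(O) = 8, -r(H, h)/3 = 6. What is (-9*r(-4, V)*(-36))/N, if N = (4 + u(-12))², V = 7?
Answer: -81/2 ≈ -40.500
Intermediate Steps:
r(H, h) = -18 (r(H, h) = -3*6 = -18)
N = 144 (N = (4 + 8)² = 12² = 144)
(-9*r(-4, V)*(-36))/N = (-9*(-18)*(-36))/144 = (162*(-36))*(1/144) = -5832*1/144 = -81/2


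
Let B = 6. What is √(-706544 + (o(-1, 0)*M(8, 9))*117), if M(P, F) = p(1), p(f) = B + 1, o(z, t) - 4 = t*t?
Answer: 2*I*√175817 ≈ 838.61*I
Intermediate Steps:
o(z, t) = 4 + t² (o(z, t) = 4 + t*t = 4 + t²)
p(f) = 7 (p(f) = 6 + 1 = 7)
M(P, F) = 7
√(-706544 + (o(-1, 0)*M(8, 9))*117) = √(-706544 + ((4 + 0²)*7)*117) = √(-706544 + ((4 + 0)*7)*117) = √(-706544 + (4*7)*117) = √(-706544 + 28*117) = √(-706544 + 3276) = √(-703268) = 2*I*√175817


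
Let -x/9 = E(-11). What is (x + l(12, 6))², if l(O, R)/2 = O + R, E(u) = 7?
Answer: 729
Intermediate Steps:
x = -63 (x = -9*7 = -63)
l(O, R) = 2*O + 2*R (l(O, R) = 2*(O + R) = 2*O + 2*R)
(x + l(12, 6))² = (-63 + (2*12 + 2*6))² = (-63 + (24 + 12))² = (-63 + 36)² = (-27)² = 729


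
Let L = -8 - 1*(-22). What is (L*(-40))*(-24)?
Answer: 13440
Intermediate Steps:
L = 14 (L = -8 + 22 = 14)
(L*(-40))*(-24) = (14*(-40))*(-24) = -560*(-24) = 13440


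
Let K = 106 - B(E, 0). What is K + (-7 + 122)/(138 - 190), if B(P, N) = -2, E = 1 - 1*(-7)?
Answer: 5501/52 ≈ 105.79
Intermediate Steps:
E = 8 (E = 1 + 7 = 8)
K = 108 (K = 106 - 1*(-2) = 106 + 2 = 108)
K + (-7 + 122)/(138 - 190) = 108 + (-7 + 122)/(138 - 190) = 108 + 115/(-52) = 108 + 115*(-1/52) = 108 - 115/52 = 5501/52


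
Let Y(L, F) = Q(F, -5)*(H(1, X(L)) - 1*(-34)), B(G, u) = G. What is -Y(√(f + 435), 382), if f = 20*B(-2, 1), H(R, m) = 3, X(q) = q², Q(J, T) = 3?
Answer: -111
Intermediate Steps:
f = -40 (f = 20*(-2) = -40)
Y(L, F) = 111 (Y(L, F) = 3*(3 - 1*(-34)) = 3*(3 + 34) = 3*37 = 111)
-Y(√(f + 435), 382) = -1*111 = -111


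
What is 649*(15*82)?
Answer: 798270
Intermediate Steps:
649*(15*82) = 649*1230 = 798270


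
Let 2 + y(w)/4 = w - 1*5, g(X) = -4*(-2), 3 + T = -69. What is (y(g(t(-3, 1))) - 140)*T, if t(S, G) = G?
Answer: 9792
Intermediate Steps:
T = -72 (T = -3 - 69 = -72)
g(X) = 8
y(w) = -28 + 4*w (y(w) = -8 + 4*(w - 1*5) = -8 + 4*(w - 5) = -8 + 4*(-5 + w) = -8 + (-20 + 4*w) = -28 + 4*w)
(y(g(t(-3, 1))) - 140)*T = ((-28 + 4*8) - 140)*(-72) = ((-28 + 32) - 140)*(-72) = (4 - 140)*(-72) = -136*(-72) = 9792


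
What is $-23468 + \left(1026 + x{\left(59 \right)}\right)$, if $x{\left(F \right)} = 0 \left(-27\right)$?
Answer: $-22442$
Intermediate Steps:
$x{\left(F \right)} = 0$
$-23468 + \left(1026 + x{\left(59 \right)}\right) = -23468 + \left(1026 + 0\right) = -23468 + 1026 = -22442$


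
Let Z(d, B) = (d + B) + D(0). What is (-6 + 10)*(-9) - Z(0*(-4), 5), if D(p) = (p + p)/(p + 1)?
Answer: -41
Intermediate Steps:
D(p) = 2*p/(1 + p) (D(p) = (2*p)/(1 + p) = 2*p/(1 + p))
Z(d, B) = B + d (Z(d, B) = (d + B) + 2*0/(1 + 0) = (B + d) + 2*0/1 = (B + d) + 2*0*1 = (B + d) + 0 = B + d)
(-6 + 10)*(-9) - Z(0*(-4), 5) = (-6 + 10)*(-9) - (5 + 0*(-4)) = 4*(-9) - (5 + 0) = -36 - 1*5 = -36 - 5 = -41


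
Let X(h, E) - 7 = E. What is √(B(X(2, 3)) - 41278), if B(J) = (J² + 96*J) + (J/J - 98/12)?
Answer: I*√1448106/6 ≈ 200.56*I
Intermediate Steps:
X(h, E) = 7 + E
B(J) = -43/6 + J² + 96*J (B(J) = (J² + 96*J) + (1 - 98*1/12) = (J² + 96*J) + (1 - 49/6) = (J² + 96*J) - 43/6 = -43/6 + J² + 96*J)
√(B(X(2, 3)) - 41278) = √((-43/6 + (7 + 3)² + 96*(7 + 3)) - 41278) = √((-43/6 + 10² + 96*10) - 41278) = √((-43/6 + 100 + 960) - 41278) = √(6317/6 - 41278) = √(-241351/6) = I*√1448106/6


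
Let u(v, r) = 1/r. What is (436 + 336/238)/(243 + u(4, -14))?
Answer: 104104/57817 ≈ 1.8006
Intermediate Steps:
(436 + 336/238)/(243 + u(4, -14)) = (436 + 336/238)/(243 + 1/(-14)) = (436 + 336*(1/238))/(243 - 1/14) = (436 + 24/17)/(3401/14) = (7436/17)*(14/3401) = 104104/57817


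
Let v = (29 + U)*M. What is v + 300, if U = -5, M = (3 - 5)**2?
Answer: 396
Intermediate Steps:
M = 4 (M = (-2)**2 = 4)
v = 96 (v = (29 - 5)*4 = 24*4 = 96)
v + 300 = 96 + 300 = 396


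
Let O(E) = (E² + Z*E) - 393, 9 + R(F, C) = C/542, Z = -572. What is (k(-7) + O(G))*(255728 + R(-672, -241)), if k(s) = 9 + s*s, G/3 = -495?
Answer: 211662853754835/271 ≈ 7.8104e+11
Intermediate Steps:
G = -1485 (G = 3*(-495) = -1485)
R(F, C) = -9 + C/542
k(s) = 9 + s²
O(E) = -393 + E² - 572*E (O(E) = (E² - 572*E) - 393 = -393 + E² - 572*E)
(k(-7) + O(G))*(255728 + R(-672, -241)) = ((9 + (-7)²) + (-393 + (-1485)² - 572*(-1485)))*(255728 + (-9 + (1/542)*(-241))) = ((9 + 49) + (-393 + 2205225 + 849420))*(255728 + (-9 - 241/542)) = (58 + 3054252)*(255728 - 5119/542) = 3054310*(138599457/542) = 211662853754835/271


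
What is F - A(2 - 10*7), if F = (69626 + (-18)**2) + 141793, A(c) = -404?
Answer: 212147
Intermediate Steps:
F = 211743 (F = (69626 + 324) + 141793 = 69950 + 141793 = 211743)
F - A(2 - 10*7) = 211743 - 1*(-404) = 211743 + 404 = 212147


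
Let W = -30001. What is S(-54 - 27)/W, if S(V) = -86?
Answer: 86/30001 ≈ 0.0028666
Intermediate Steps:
S(-54 - 27)/W = -86/(-30001) = -86*(-1/30001) = 86/30001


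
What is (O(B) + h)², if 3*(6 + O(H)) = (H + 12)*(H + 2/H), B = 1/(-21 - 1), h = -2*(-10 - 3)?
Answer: 5665422361/234256 ≈ 24185.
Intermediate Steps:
h = 26 (h = -2*(-13) = 26)
B = -1/22 (B = 1/(-22) = -1/22 ≈ -0.045455)
O(H) = -6 + (12 + H)*(H + 2/H)/3 (O(H) = -6 + ((H + 12)*(H + 2/H))/3 = -6 + ((12 + H)*(H + 2/H))/3 = -6 + (12 + H)*(H + 2/H)/3)
(O(B) + h)² = ((24 - (-16 + (-1/22)² + 12*(-1/22))/22)/(3*(-1/22)) + 26)² = ((⅓)*(-22)*(24 - (-16 + 1/484 - 6/11)/22) + 26)² = ((⅓)*(-22)*(24 - 1/22*(-8007/484)) + 26)² = ((⅓)*(-22)*(24 + 8007/10648) + 26)² = ((⅓)*(-22)*(263559/10648) + 26)² = (-87853/484 + 26)² = (-75269/484)² = 5665422361/234256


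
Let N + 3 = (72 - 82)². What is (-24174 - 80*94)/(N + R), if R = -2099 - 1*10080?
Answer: 15847/6041 ≈ 2.6232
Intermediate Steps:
R = -12179 (R = -2099 - 10080 = -12179)
N = 97 (N = -3 + (72 - 82)² = -3 + (-10)² = -3 + 100 = 97)
(-24174 - 80*94)/(N + R) = (-24174 - 80*94)/(97 - 12179) = (-24174 - 7520)/(-12082) = -31694*(-1/12082) = 15847/6041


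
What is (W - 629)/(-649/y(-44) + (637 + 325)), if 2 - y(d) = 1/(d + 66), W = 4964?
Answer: 186405/27088 ≈ 6.8815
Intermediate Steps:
y(d) = 2 - 1/(66 + d) (y(d) = 2 - 1/(d + 66) = 2 - 1/(66 + d))
(W - 629)/(-649/y(-44) + (637 + 325)) = (4964 - 629)/(-649*(66 - 44)/(131 + 2*(-44)) + (637 + 325)) = 4335/(-649*22/(131 - 88) + 962) = 4335/(-649/((1/22)*43) + 962) = 4335/(-649/43/22 + 962) = 4335/(-649*22/43 + 962) = 4335/(-14278/43 + 962) = 4335/(27088/43) = 4335*(43/27088) = 186405/27088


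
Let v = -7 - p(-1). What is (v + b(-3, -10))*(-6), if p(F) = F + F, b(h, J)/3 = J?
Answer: 210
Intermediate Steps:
b(h, J) = 3*J
p(F) = 2*F
v = -5 (v = -7 - 2*(-1) = -7 - 1*(-2) = -7 + 2 = -5)
(v + b(-3, -10))*(-6) = (-5 + 3*(-10))*(-6) = (-5 - 30)*(-6) = -35*(-6) = 210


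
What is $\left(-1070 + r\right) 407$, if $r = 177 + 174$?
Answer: $-292633$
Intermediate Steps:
$r = 351$
$\left(-1070 + r\right) 407 = \left(-1070 + 351\right) 407 = \left(-719\right) 407 = -292633$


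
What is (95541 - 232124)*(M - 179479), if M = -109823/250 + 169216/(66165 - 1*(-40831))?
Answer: 164329566313001191/6687250 ≈ 2.4574e+10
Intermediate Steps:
M = -2927079427/6687250 (M = -109823*1/250 + 169216/(66165 + 40831) = -109823/250 + 169216/106996 = -109823/250 + 169216*(1/106996) = -109823/250 + 42304/26749 = -2927079427/6687250 ≈ -437.71)
(95541 - 232124)*(M - 179479) = (95541 - 232124)*(-2927079427/6687250 - 179479) = -136583*(-1203148022177/6687250) = 164329566313001191/6687250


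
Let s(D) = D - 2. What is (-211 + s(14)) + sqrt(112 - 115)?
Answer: -199 + I*sqrt(3) ≈ -199.0 + 1.732*I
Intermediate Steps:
s(D) = -2 + D
(-211 + s(14)) + sqrt(112 - 115) = (-211 + (-2 + 14)) + sqrt(112 - 115) = (-211 + 12) + sqrt(-3) = -199 + I*sqrt(3)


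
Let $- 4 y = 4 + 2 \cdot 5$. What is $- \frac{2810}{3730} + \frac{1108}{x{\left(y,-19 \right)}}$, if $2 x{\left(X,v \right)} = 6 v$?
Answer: $- \frac{429301}{21261} \approx -20.192$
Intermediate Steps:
$y = - \frac{7}{2}$ ($y = - \frac{4 + 2 \cdot 5}{4} = - \frac{4 + 10}{4} = \left(- \frac{1}{4}\right) 14 = - \frac{7}{2} \approx -3.5$)
$x{\left(X,v \right)} = 3 v$ ($x{\left(X,v \right)} = \frac{6 v}{2} = 3 v$)
$- \frac{2810}{3730} + \frac{1108}{x{\left(y,-19 \right)}} = - \frac{2810}{3730} + \frac{1108}{3 \left(-19\right)} = \left(-2810\right) \frac{1}{3730} + \frac{1108}{-57} = - \frac{281}{373} + 1108 \left(- \frac{1}{57}\right) = - \frac{281}{373} - \frac{1108}{57} = - \frac{429301}{21261}$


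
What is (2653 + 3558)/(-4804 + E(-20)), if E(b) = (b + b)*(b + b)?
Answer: -6211/3204 ≈ -1.9385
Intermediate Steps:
E(b) = 4*b² (E(b) = (2*b)*(2*b) = 4*b²)
(2653 + 3558)/(-4804 + E(-20)) = (2653 + 3558)/(-4804 + 4*(-20)²) = 6211/(-4804 + 4*400) = 6211/(-4804 + 1600) = 6211/(-3204) = 6211*(-1/3204) = -6211/3204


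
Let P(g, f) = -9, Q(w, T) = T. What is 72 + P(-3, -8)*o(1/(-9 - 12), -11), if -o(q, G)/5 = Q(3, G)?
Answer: -423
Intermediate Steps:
o(q, G) = -5*G
72 + P(-3, -8)*o(1/(-9 - 12), -11) = 72 - (-45)*(-11) = 72 - 9*55 = 72 - 495 = -423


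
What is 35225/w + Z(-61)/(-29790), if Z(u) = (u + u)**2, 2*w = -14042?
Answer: -576926657/104577795 ≈ -5.5167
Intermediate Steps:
w = -7021 (w = (1/2)*(-14042) = -7021)
Z(u) = 4*u**2 (Z(u) = (2*u)**2 = 4*u**2)
35225/w + Z(-61)/(-29790) = 35225/(-7021) + (4*(-61)**2)/(-29790) = 35225*(-1/7021) + (4*3721)*(-1/29790) = -35225/7021 + 14884*(-1/29790) = -35225/7021 - 7442/14895 = -576926657/104577795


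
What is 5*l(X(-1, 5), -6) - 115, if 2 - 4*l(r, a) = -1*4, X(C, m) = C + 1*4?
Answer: -215/2 ≈ -107.50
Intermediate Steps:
X(C, m) = 4 + C (X(C, m) = C + 4 = 4 + C)
l(r, a) = 3/2 (l(r, a) = 1/2 - (-1)*4/4 = 1/2 - 1/4*(-4) = 1/2 + 1 = 3/2)
5*l(X(-1, 5), -6) - 115 = 5*(3/2) - 115 = 15/2 - 115 = -215/2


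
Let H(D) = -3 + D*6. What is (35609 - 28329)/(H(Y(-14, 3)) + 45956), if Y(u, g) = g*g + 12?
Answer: 7280/46079 ≈ 0.15799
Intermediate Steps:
Y(u, g) = 12 + g**2 (Y(u, g) = g**2 + 12 = 12 + g**2)
H(D) = -3 + 6*D
(35609 - 28329)/(H(Y(-14, 3)) + 45956) = (35609 - 28329)/((-3 + 6*(12 + 3**2)) + 45956) = 7280/((-3 + 6*(12 + 9)) + 45956) = 7280/((-3 + 6*21) + 45956) = 7280/((-3 + 126) + 45956) = 7280/(123 + 45956) = 7280/46079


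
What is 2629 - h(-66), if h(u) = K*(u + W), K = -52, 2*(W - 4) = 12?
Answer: -283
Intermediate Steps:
W = 10 (W = 4 + (1/2)*12 = 4 + 6 = 10)
h(u) = -520 - 52*u (h(u) = -52*(u + 10) = -52*(10 + u) = -520 - 52*u)
2629 - h(-66) = 2629 - (-520 - 52*(-66)) = 2629 - (-520 + 3432) = 2629 - 1*2912 = 2629 - 2912 = -283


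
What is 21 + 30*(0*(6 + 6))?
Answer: 21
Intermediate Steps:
21 + 30*(0*(6 + 6)) = 21 + 30*(0*12) = 21 + 30*0 = 21 + 0 = 21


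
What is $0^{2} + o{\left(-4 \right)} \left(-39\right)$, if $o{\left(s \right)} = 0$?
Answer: $0$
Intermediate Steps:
$0^{2} + o{\left(-4 \right)} \left(-39\right) = 0^{2} + 0 \left(-39\right) = 0 + 0 = 0$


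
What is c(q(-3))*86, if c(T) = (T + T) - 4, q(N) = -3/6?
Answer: -430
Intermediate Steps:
q(N) = -1/2 (q(N) = -3*1/6 = -1/2)
c(T) = -4 + 2*T (c(T) = 2*T - 4 = -4 + 2*T)
c(q(-3))*86 = (-4 + 2*(-1/2))*86 = (-4 - 1)*86 = -5*86 = -430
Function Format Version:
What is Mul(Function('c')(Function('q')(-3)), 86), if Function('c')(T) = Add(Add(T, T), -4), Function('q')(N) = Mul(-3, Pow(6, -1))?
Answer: -430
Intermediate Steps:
Function('q')(N) = Rational(-1, 2) (Function('q')(N) = Mul(-3, Rational(1, 6)) = Rational(-1, 2))
Function('c')(T) = Add(-4, Mul(2, T)) (Function('c')(T) = Add(Mul(2, T), -4) = Add(-4, Mul(2, T)))
Mul(Function('c')(Function('q')(-3)), 86) = Mul(Add(-4, Mul(2, Rational(-1, 2))), 86) = Mul(Add(-4, -1), 86) = Mul(-5, 86) = -430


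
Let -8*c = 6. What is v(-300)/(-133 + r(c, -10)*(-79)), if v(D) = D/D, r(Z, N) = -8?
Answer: 1/499 ≈ 0.0020040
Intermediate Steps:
c = -¾ (c = -⅛*6 = -¾ ≈ -0.75000)
v(D) = 1
v(-300)/(-133 + r(c, -10)*(-79)) = 1/(-133 - 8*(-79)) = 1/(-133 + 632) = 1/499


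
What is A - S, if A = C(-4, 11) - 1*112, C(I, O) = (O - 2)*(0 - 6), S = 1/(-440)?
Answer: -73039/440 ≈ -166.00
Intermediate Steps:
S = -1/440 ≈ -0.0022727
C(I, O) = 12 - 6*O (C(I, O) = (-2 + O)*(-6) = 12 - 6*O)
A = -166 (A = (12 - 6*11) - 1*112 = (12 - 66) - 112 = -54 - 112 = -166)
A - S = -166 - 1*(-1/440) = -166 + 1/440 = -73039/440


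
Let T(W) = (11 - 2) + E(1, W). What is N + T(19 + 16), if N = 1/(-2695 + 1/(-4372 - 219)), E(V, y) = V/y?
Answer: 3909627051/433046110 ≈ 9.0282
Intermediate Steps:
T(W) = 9 + 1/W (T(W) = (11 - 2) + 1/W = 9 + 1/W)
N = -4591/12372746 (N = 1/(-2695 + 1/(-4591)) = 1/(-2695 - 1/4591) = 1/(-12372746/4591) = -4591/12372746 ≈ -0.00037106)
N + T(19 + 16) = -4591/12372746 + (9 + 1/(19 + 16)) = -4591/12372746 + (9 + 1/35) = -4591/12372746 + 316/35 = 3909627051/433046110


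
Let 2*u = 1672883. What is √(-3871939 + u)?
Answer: 3*I*√1349110/2 ≈ 1742.3*I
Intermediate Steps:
u = 1672883/2 (u = (½)*1672883 = 1672883/2 ≈ 8.3644e+5)
√(-3871939 + u) = √(-3871939 + 1672883/2) = √(-6070995/2) = 3*I*√1349110/2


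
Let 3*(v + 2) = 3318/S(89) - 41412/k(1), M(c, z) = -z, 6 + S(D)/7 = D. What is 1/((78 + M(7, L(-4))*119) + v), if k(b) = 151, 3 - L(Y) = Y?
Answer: -12533/10609355 ≈ -0.0011813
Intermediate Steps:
L(Y) = 3 - Y
S(D) = -42 + 7*D
v = -1146940/12533 (v = -2 + (3318/(-42 + 7*89) - 41412/151)/3 = -2 + (3318/(-42 + 623) - 41412*1/151)/3 = -2 + (3318/581 - 41412/151)/3 = -2 + (3318*(1/581) - 41412/151)/3 = -2 + (474/83 - 41412/151)/3 = -2 + (⅓)*(-3365622/12533) = -2 - 1121874/12533 = -1146940/12533 ≈ -91.514)
1/((78 + M(7, L(-4))*119) + v) = 1/((78 - (3 - 1*(-4))*119) - 1146940/12533) = 1/((78 - (3 + 4)*119) - 1146940/12533) = 1/((78 - 1*7*119) - 1146940/12533) = 1/((78 - 7*119) - 1146940/12533) = 1/((78 - 833) - 1146940/12533) = 1/(-755 - 1146940/12533) = 1/(-10609355/12533) = -12533/10609355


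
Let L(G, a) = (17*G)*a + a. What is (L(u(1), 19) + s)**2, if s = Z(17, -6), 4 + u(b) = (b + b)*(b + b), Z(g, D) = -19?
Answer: 0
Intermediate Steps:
u(b) = -4 + 4*b**2 (u(b) = -4 + (b + b)*(b + b) = -4 + (2*b)*(2*b) = -4 + 4*b**2)
L(G, a) = a + 17*G*a (L(G, a) = 17*G*a + a = a + 17*G*a)
s = -19
(L(u(1), 19) + s)**2 = (19*(1 + 17*(-4 + 4*1**2)) - 19)**2 = (19*(1 + 17*(-4 + 4*1)) - 19)**2 = (19*(1 + 17*(-4 + 4)) - 19)**2 = (19*(1 + 17*0) - 19)**2 = (19*(1 + 0) - 19)**2 = (19*1 - 19)**2 = (19 - 19)**2 = 0**2 = 0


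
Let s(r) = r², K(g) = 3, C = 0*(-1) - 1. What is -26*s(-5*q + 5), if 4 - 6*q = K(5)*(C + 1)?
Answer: -650/9 ≈ -72.222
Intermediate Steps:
C = -1 (C = 0 - 1 = -1)
q = ⅔ (q = ⅔ - (-1 + 1)/2 = ⅔ - 0/2 = ⅔ - ⅙*0 = ⅔ + 0 = ⅔ ≈ 0.66667)
-26*s(-5*q + 5) = -26*(-5*⅔ + 5)² = -26*(-10/3 + 5)² = -26*(5/3)² = -26*25/9 = -650/9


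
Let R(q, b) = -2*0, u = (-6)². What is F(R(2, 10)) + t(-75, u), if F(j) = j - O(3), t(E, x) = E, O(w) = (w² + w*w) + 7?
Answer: -100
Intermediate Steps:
u = 36
O(w) = 7 + 2*w² (O(w) = (w² + w²) + 7 = 2*w² + 7 = 7 + 2*w²)
R(q, b) = 0
F(j) = -25 + j (F(j) = j - (7 + 2*3²) = j - (7 + 2*9) = j - (7 + 18) = j - 1*25 = j - 25 = -25 + j)
F(R(2, 10)) + t(-75, u) = (-25 + 0) - 75 = -25 - 75 = -100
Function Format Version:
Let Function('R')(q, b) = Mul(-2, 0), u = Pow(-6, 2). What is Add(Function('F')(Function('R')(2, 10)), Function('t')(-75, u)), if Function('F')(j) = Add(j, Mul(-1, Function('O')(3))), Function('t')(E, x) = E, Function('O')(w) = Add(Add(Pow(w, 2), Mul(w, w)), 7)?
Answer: -100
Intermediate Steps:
u = 36
Function('O')(w) = Add(7, Mul(2, Pow(w, 2))) (Function('O')(w) = Add(Add(Pow(w, 2), Pow(w, 2)), 7) = Add(Mul(2, Pow(w, 2)), 7) = Add(7, Mul(2, Pow(w, 2))))
Function('R')(q, b) = 0
Function('F')(j) = Add(-25, j) (Function('F')(j) = Add(j, Mul(-1, Add(7, Mul(2, Pow(3, 2))))) = Add(j, Mul(-1, Add(7, Mul(2, 9)))) = Add(j, Mul(-1, Add(7, 18))) = Add(j, Mul(-1, 25)) = Add(j, -25) = Add(-25, j))
Add(Function('F')(Function('R')(2, 10)), Function('t')(-75, u)) = Add(Add(-25, 0), -75) = Add(-25, -75) = -100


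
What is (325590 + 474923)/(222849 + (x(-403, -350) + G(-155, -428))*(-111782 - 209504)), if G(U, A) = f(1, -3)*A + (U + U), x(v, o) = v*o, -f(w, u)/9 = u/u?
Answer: -800513/46455162463 ≈ -1.7232e-5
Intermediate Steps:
f(w, u) = -9 (f(w, u) = -9*u/u = -9*1 = -9)
x(v, o) = o*v
G(U, A) = -9*A + 2*U (G(U, A) = -9*A + (U + U) = -9*A + 2*U)
(325590 + 474923)/(222849 + (x(-403, -350) + G(-155, -428))*(-111782 - 209504)) = (325590 + 474923)/(222849 + (-350*(-403) + (-9*(-428) + 2*(-155)))*(-111782 - 209504)) = 800513/(222849 + (141050 + (3852 - 310))*(-321286)) = 800513/(222849 + (141050 + 3542)*(-321286)) = 800513/(222849 + 144592*(-321286)) = 800513/(222849 - 46455385312) = 800513/(-46455162463) = 800513*(-1/46455162463) = -800513/46455162463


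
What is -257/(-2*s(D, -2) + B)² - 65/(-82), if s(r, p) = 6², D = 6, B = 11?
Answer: 220791/305122 ≈ 0.72362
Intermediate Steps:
s(r, p) = 36
-257/(-2*s(D, -2) + B)² - 65/(-82) = -257/(-2*36 + 11)² - 65/(-82) = -257/(-72 + 11)² - 65*(-1/82) = -257/((-61)²) + 65/82 = -257/3721 + 65/82 = 220791/305122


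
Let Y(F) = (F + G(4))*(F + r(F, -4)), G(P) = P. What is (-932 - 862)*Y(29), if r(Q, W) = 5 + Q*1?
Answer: -3729726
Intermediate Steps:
r(Q, W) = 5 + Q
Y(F) = (4 + F)*(5 + 2*F) (Y(F) = (F + 4)*(F + (5 + F)) = (4 + F)*(5 + 2*F))
(-932 - 862)*Y(29) = (-932 - 862)*(20 + 2*29**2 + 13*29) = -1794*(20 + 2*841 + 377) = -1794*(20 + 1682 + 377) = -1794*2079 = -3729726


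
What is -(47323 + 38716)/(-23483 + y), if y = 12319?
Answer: 86039/11164 ≈ 7.7068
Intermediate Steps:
-(47323 + 38716)/(-23483 + y) = -(47323 + 38716)/(-23483 + 12319) = -86039/(-11164) = -86039*(-1)/11164 = -1*(-86039/11164) = 86039/11164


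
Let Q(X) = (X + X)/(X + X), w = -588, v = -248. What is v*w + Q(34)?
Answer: 145825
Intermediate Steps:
Q(X) = 1 (Q(X) = (2*X)/((2*X)) = (2*X)*(1/(2*X)) = 1)
v*w + Q(34) = -248*(-588) + 1 = 145824 + 1 = 145825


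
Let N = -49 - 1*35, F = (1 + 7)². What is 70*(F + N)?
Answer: -1400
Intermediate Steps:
F = 64 (F = 8² = 64)
N = -84 (N = -49 - 35 = -84)
70*(F + N) = 70*(64 - 84) = 70*(-20) = -1400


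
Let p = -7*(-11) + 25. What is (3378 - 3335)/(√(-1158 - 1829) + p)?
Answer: 4386/13391 - 43*I*√2987/13391 ≈ 0.32753 - 0.1755*I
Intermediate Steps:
p = 102 (p = 77 + 25 = 102)
(3378 - 3335)/(√(-1158 - 1829) + p) = (3378 - 3335)/(√(-1158 - 1829) + 102) = 43/(√(-2987) + 102) = 43/(I*√2987 + 102) = 43/(102 + I*√2987)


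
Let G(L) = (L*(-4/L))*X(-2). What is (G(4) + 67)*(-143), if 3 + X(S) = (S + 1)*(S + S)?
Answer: -9009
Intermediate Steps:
X(S) = -3 + 2*S*(1 + S) (X(S) = -3 + (S + 1)*(S + S) = -3 + (1 + S)*(2*S) = -3 + 2*S*(1 + S))
G(L) = -4 (G(L) = (L*(-4/L))*(-3 + 2*(-2) + 2*(-2)²) = -4*(-3 - 4 + 2*4) = -4*(-3 - 4 + 8) = -4*1 = -4)
(G(4) + 67)*(-143) = (-4 + 67)*(-143) = 63*(-143) = -9009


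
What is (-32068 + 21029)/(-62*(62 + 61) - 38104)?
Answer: 11039/45730 ≈ 0.24140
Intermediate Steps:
(-32068 + 21029)/(-62*(62 + 61) - 38104) = -11039/(-62*123 - 38104) = -11039/(-7626 - 38104) = -11039/(-45730) = -11039*(-1/45730) = 11039/45730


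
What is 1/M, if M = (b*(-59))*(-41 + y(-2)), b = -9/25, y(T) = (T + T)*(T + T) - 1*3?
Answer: -25/14868 ≈ -0.0016815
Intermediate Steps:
y(T) = -3 + 4*T**2 (y(T) = (2*T)*(2*T) - 3 = 4*T**2 - 3 = -3 + 4*T**2)
b = -9/25 (b = -9*1/25 = -9/25 ≈ -0.36000)
M = -14868/25 (M = (-9/25*(-59))*(-41 + (-3 + 4*(-2)**2)) = 531*(-41 + (-3 + 4*4))/25 = 531*(-41 + (-3 + 16))/25 = 531*(-41 + 13)/25 = (531/25)*(-28) = -14868/25 ≈ -594.72)
1/M = 1/(-14868/25) = -25/14868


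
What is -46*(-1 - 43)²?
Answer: -89056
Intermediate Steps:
-46*(-1 - 43)² = -46*(-44)² = -46*1936 = -89056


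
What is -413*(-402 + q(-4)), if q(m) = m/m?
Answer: 165613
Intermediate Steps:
q(m) = 1
-413*(-402 + q(-4)) = -413*(-402 + 1) = -413*(-401) = 165613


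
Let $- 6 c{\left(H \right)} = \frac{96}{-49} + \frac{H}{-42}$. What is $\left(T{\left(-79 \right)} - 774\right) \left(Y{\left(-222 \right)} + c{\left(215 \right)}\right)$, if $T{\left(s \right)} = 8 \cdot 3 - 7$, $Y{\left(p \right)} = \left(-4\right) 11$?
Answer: $\frac{57179995}{1764} \approx 32415.0$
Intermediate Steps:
$c{\left(H \right)} = \frac{16}{49} + \frac{H}{252}$ ($c{\left(H \right)} = - \frac{\frac{96}{-49} + \frac{H}{-42}}{6} = - \frac{96 \left(- \frac{1}{49}\right) + H \left(- \frac{1}{42}\right)}{6} = - \frac{- \frac{96}{49} - \frac{H}{42}}{6} = \frac{16}{49} + \frac{H}{252}$)
$Y{\left(p \right)} = -44$
$T{\left(s \right)} = 17$ ($T{\left(s \right)} = 24 - 7 = 17$)
$\left(T{\left(-79 \right)} - 774\right) \left(Y{\left(-222 \right)} + c{\left(215 \right)}\right) = \left(17 - 774\right) \left(-44 + \left(\frac{16}{49} + \frac{1}{252} \cdot 215\right)\right) = - 757 \left(-44 + \left(\frac{16}{49} + \frac{215}{252}\right)\right) = - 757 \left(-44 + \frac{2081}{1764}\right) = \left(-757\right) \left(- \frac{75535}{1764}\right) = \frac{57179995}{1764}$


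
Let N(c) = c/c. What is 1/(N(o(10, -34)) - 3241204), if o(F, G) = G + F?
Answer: -1/3241203 ≈ -3.0853e-7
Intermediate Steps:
o(F, G) = F + G
N(c) = 1
1/(N(o(10, -34)) - 3241204) = 1/(1 - 3241204) = 1/(-3241203) = -1/3241203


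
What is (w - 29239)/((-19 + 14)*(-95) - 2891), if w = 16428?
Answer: 12811/2416 ≈ 5.3026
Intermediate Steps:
(w - 29239)/((-19 + 14)*(-95) - 2891) = (16428 - 29239)/((-19 + 14)*(-95) - 2891) = -12811/(-5*(-95) - 2891) = -12811/(475 - 2891) = -12811/(-2416) = -12811*(-1/2416) = 12811/2416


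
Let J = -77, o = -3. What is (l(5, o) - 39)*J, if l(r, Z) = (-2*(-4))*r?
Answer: -77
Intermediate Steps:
l(r, Z) = 8*r
(l(5, o) - 39)*J = (8*5 - 39)*(-77) = (40 - 39)*(-77) = 1*(-77) = -77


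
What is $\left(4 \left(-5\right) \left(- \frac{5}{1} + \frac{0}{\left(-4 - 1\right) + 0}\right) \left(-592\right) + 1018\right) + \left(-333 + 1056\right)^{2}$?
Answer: $464547$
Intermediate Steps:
$\left(4 \left(-5\right) \left(- \frac{5}{1} + \frac{0}{\left(-4 - 1\right) + 0}\right) \left(-592\right) + 1018\right) + \left(-333 + 1056\right)^{2} = \left(- 20 \left(\left(-5\right) 1 + \frac{0}{-5 + 0}\right) \left(-592\right) + 1018\right) + 723^{2} = \left(- 20 \left(-5 + \frac{0}{-5}\right) \left(-592\right) + 1018\right) + 522729 = \left(- 20 \left(-5 + 0 \left(- \frac{1}{5}\right)\right) \left(-592\right) + 1018\right) + 522729 = \left(- 20 \left(-5 + 0\right) \left(-592\right) + 1018\right) + 522729 = \left(\left(-20\right) \left(-5\right) \left(-592\right) + 1018\right) + 522729 = \left(100 \left(-592\right) + 1018\right) + 522729 = \left(-59200 + 1018\right) + 522729 = -58182 + 522729 = 464547$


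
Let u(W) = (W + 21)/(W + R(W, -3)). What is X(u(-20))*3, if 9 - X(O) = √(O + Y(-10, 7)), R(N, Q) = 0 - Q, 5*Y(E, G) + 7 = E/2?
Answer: 27 - 3*I*√17765/85 ≈ 27.0 - 4.7042*I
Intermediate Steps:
Y(E, G) = -7/5 + E/10 (Y(E, G) = -7/5 + (E/2)/5 = -7/5 + E/10)
R(N, Q) = -Q
u(W) = (21 + W)/(3 + W) (u(W) = (W + 21)/(W - 1*(-3)) = (21 + W)/(W + 3) = (21 + W)/(3 + W))
X(O) = 9 - √(-12/5 + O) (X(O) = 9 - √(O + (-7/5 + (⅒)*(-10))) = 9 - √(O + (-7/5 - 1)) = 9 - √(O - 12/5) = 9 - √(-12/5 + O))
X(u(-20))*3 = (9 - √(-60 + 25*((21 - 20)/(3 - 20)))/5)*3 = (9 - √(-60 + 25*(1/(-17)))/5)*3 = (9 - √(-60 + 25*(-1/17*1))/5)*3 = (9 - √(-60 + 25*(-1/17))/5)*3 = (9 - √(-60 - 25/17)/5)*3 = (9 - I*√17765/85)*3 = 27 - 3*I*√17765/85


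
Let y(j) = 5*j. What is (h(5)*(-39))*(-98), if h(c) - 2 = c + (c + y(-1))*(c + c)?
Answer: 26754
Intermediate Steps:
h(c) = 2 + c + 2*c*(-5 + c) (h(c) = 2 + (c + (c + 5*(-1))*(c + c)) = 2 + (c + (c - 5)*(2*c)) = 2 + (c + (-5 + c)*(2*c)) = 2 + (c + 2*c*(-5 + c)) = 2 + c + 2*c*(-5 + c))
(h(5)*(-39))*(-98) = ((2 - 9*5 + 2*5²)*(-39))*(-98) = ((2 - 45 + 2*25)*(-39))*(-98) = ((2 - 45 + 50)*(-39))*(-98) = (7*(-39))*(-98) = -273*(-98) = 26754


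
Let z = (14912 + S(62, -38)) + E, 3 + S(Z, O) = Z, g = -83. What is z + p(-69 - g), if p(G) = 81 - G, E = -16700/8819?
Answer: 132603422/8819 ≈ 15036.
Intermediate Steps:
E = -16700/8819 (E = -16700*1/8819 = -16700/8819 ≈ -1.8936)
S(Z, O) = -3 + Z
z = 132012549/8819 (z = (14912 + (-3 + 62)) - 16700/8819 = (14912 + 59) - 16700/8819 = 14971 - 16700/8819 = 132012549/8819 ≈ 14969.)
z + p(-69 - g) = 132012549/8819 + (81 - (-69 - 1*(-83))) = 132012549/8819 + (81 - (-69 + 83)) = 132012549/8819 + (81 - 1*14) = 132012549/8819 + (81 - 14) = 132012549/8819 + 67 = 132603422/8819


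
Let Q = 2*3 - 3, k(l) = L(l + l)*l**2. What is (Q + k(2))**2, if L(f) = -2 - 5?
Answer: 625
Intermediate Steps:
L(f) = -7
k(l) = -7*l**2
Q = 3 (Q = 6 - 3 = 3)
(Q + k(2))**2 = (3 - 7*2**2)**2 = (3 - 7*4)**2 = (3 - 28)**2 = (-25)**2 = 625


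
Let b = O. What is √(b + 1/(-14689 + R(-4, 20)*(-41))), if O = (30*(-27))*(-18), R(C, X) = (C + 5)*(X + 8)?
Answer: √3656818080183/15837 ≈ 120.75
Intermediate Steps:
R(C, X) = (5 + C)*(8 + X)
O = 14580 (O = -810*(-18) = 14580)
b = 14580
√(b + 1/(-14689 + R(-4, 20)*(-41))) = √(14580 + 1/(-14689 + (40 + 5*20 + 8*(-4) - 4*20)*(-41))) = √(14580 + 1/(-14689 + (40 + 100 - 32 - 80)*(-41))) = √(14580 + 1/(-14689 + 28*(-41))) = √(14580 + 1/(-14689 - 1148)) = √(14580 + 1/(-15837)) = √(14580 - 1/15837) = √(230903459/15837) = √3656818080183/15837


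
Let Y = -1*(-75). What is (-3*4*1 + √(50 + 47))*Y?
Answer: -900 + 75*√97 ≈ -161.34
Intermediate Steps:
Y = 75
(-3*4*1 + √(50 + 47))*Y = (-3*4*1 + √(50 + 47))*75 = (-12*1 + √97)*75 = (-12 + √97)*75 = -900 + 75*√97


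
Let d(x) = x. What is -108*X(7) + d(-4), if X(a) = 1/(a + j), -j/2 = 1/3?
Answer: -400/19 ≈ -21.053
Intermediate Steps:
j = -2/3 ≈ -0.66667
X(a) = 1/(-2/3 + a) (X(a) = 1/(a - 2/3) = 1/(-2/3 + a))
-108*X(7) + d(-4) = -324/(-2 + 3*7) - 4 = -324/(-2 + 21) - 4 = -324/19 - 4 = -400/19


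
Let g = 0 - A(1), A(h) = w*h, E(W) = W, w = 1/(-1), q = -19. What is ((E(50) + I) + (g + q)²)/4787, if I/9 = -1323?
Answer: -11533/4787 ≈ -2.4092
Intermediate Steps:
I = -11907 (I = 9*(-1323) = -11907)
w = -1
A(h) = -h
g = 1 (g = 0 - (-1) = 0 - 1*(-1) = 0 + 1 = 1)
((E(50) + I) + (g + q)²)/4787 = ((50 - 11907) + (1 - 19)²)/4787 = (-11857 + (-18)²)*(1/4787) = (-11857 + 324)*(1/4787) = -11533*1/4787 = -11533/4787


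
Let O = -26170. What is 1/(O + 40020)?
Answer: 1/13850 ≈ 7.2202e-5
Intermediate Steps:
1/(O + 40020) = 1/(-26170 + 40020) = 1/13850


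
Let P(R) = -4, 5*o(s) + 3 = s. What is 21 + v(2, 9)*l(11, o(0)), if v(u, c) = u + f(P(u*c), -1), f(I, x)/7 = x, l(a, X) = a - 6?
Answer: -4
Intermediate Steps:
o(s) = -3/5 + s/5
l(a, X) = -6 + a
f(I, x) = 7*x
v(u, c) = -7 + u (v(u, c) = u + 7*(-1) = u - 7 = -7 + u)
21 + v(2, 9)*l(11, o(0)) = 21 + (-7 + 2)*(-6 + 11) = 21 - 5*5 = 21 - 25 = -4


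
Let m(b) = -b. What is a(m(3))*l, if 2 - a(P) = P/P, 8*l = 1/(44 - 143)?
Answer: -1/792 ≈ -0.0012626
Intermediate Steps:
l = -1/792 (l = 1/(8*(44 - 143)) = (⅛)/(-99) = (⅛)*(-1/99) = -1/792 ≈ -0.0012626)
a(P) = 1 (a(P) = 2 - P/P = 2 - 1*1 = 2 - 1 = 1)
a(m(3))*l = 1*(-1/792) = -1/792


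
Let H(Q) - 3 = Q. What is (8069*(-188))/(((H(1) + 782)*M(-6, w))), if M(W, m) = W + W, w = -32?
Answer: 379243/2358 ≈ 160.83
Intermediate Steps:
H(Q) = 3 + Q
M(W, m) = 2*W
(8069*(-188))/(((H(1) + 782)*M(-6, w))) = (8069*(-188))/((((3 + 1) + 782)*(2*(-6)))) = -1516972*(-1/(12*(4 + 782))) = -1516972/(786*(-12)) = -1516972/(-9432) = -1516972*(-1/9432) = 379243/2358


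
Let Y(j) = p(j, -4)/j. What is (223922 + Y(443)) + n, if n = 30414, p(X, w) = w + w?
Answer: 112670840/443 ≈ 2.5434e+5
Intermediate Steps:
p(X, w) = 2*w
Y(j) = -8/j (Y(j) = (2*(-4))/j = -8/j)
(223922 + Y(443)) + n = (223922 - 8/443) + 30414 = 99197438/443 + 30414 = 112670840/443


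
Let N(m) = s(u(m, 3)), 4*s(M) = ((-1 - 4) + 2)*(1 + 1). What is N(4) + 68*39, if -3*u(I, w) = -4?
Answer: 5301/2 ≈ 2650.5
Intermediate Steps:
u(I, w) = 4/3 (u(I, w) = -⅓*(-4) = 4/3)
s(M) = -3/2 (s(M) = (((-1 - 4) + 2)*(1 + 1))/4 = ((-5 + 2)*2)/4 = (-3*2)/4 = (¼)*(-6) = -3/2)
N(m) = -3/2
N(4) + 68*39 = -3/2 + 68*39 = -3/2 + 2652 = 5301/2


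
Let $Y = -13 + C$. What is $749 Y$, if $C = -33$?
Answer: $-34454$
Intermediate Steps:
$Y = -46$ ($Y = -13 - 33 = -46$)
$749 Y = 749 \left(-46\right) = -34454$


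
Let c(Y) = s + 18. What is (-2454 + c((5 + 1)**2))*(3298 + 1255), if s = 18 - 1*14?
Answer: -11072896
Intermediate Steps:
s = 4 (s = 18 - 14 = 4)
c(Y) = 22 (c(Y) = 4 + 18 = 22)
(-2454 + c((5 + 1)**2))*(3298 + 1255) = (-2454 + 22)*(3298 + 1255) = -2432*4553 = -11072896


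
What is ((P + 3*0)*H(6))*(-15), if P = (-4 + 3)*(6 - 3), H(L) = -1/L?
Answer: -15/2 ≈ -7.5000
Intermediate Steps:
P = -3 (P = -1*3 = -3)
((P + 3*0)*H(6))*(-15) = ((-3 + 3*0)*(-1/6))*(-15) = ((-3 + 0)*(-1*⅙))*(-15) = -3*(-⅙)*(-15) = (½)*(-15) = -15/2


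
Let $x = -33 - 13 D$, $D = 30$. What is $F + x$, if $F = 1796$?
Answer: $1373$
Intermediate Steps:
$x = -423$ ($x = -33 - 390 = -423$)
$F + x = 1796 - 423 = 1373$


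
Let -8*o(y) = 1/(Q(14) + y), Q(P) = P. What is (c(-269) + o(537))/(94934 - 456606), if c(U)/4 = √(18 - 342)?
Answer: 1/1594250176 - 9*I/45209 ≈ 6.2725e-10 - 0.00019908*I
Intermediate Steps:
c(U) = 72*I (c(U) = 4*√(18 - 342) = 4*√(-324) = 4*(18*I) = 72*I)
o(y) = -1/(8*(14 + y))
(c(-269) + o(537))/(94934 - 456606) = (72*I - 1/(112 + 8*537))/(94934 - 456606) = (72*I - 1/(112 + 4296))/(-361672) = (72*I - 1/4408)*(-1/361672) = (-1/4408 + 72*I)*(-1/361672) = 1/1594250176 - 9*I/45209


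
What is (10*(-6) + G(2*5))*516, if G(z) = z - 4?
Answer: -27864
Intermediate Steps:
G(z) = -4 + z
(10*(-6) + G(2*5))*516 = (10*(-6) + (-4 + 2*5))*516 = (-60 + (-4 + 10))*516 = (-60 + 6)*516 = -54*516 = -27864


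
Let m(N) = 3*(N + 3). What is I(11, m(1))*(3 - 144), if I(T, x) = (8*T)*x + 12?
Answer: -150588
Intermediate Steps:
m(N) = 9 + 3*N (m(N) = 3*(3 + N) = 9 + 3*N)
I(T, x) = 12 + 8*T*x (I(T, x) = 8*T*x + 12 = 12 + 8*T*x)
I(11, m(1))*(3 - 144) = (12 + 8*11*(9 + 3*1))*(3 - 144) = (12 + 8*11*(9 + 3))*(-141) = (12 + 8*11*12)*(-141) = (12 + 1056)*(-141) = 1068*(-141) = -150588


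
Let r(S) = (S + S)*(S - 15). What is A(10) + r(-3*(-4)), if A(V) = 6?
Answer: -66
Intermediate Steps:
r(S) = 2*S*(-15 + S) (r(S) = (2*S)*(-15 + S) = 2*S*(-15 + S))
A(10) + r(-3*(-4)) = 6 + 2*(-3*(-4))*(-15 - 3*(-4)) = 6 + 2*12*(-15 + 12) = 6 + 2*12*(-3) = 6 - 72 = -66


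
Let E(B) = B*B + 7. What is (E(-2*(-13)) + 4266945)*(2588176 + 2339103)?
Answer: 21027793824212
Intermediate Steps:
E(B) = 7 + B² (E(B) = B² + 7 = 7 + B²)
(E(-2*(-13)) + 4266945)*(2588176 + 2339103) = ((7 + (-2*(-13))²) + 4266945)*(2588176 + 2339103) = ((7 + 26²) + 4266945)*4927279 = ((7 + 676) + 4266945)*4927279 = (683 + 4266945)*4927279 = 4267628*4927279 = 21027793824212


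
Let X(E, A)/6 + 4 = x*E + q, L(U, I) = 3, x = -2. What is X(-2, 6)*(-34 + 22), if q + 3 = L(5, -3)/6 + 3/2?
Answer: 72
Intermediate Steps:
q = -1 (q = -3 + (3/6 + 3/2) = -3 + (3*(⅙) + 3*(½)) = -3 + (½ + 3/2) = -3 + 2 = -1)
X(E, A) = -30 - 12*E (X(E, A) = -24 + 6*(-2*E - 1) = -24 + 6*(-1 - 2*E) = -24 + (-6 - 12*E) = -30 - 12*E)
X(-2, 6)*(-34 + 22) = (-30 - 12*(-2))*(-34 + 22) = (-30 + 24)*(-12) = -6*(-12) = 72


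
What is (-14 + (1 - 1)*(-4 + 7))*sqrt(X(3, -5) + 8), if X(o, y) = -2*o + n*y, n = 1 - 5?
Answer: -14*sqrt(22) ≈ -65.666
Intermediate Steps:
n = -4
X(o, y) = -4*y - 2*o (X(o, y) = -2*o - 4*y = -4*y - 2*o)
(-14 + (1 - 1)*(-4 + 7))*sqrt(X(3, -5) + 8) = (-14 + (1 - 1)*(-4 + 7))*sqrt((-4*(-5) - 2*3) + 8) = (-14 + 0*3)*sqrt((20 - 6) + 8) = (-14 + 0)*sqrt(14 + 8) = -14*sqrt(22)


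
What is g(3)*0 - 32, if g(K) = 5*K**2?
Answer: -32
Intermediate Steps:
g(3)*0 - 32 = (5*3**2)*0 - 32 = (5*9)*0 - 32 = 45*0 - 32 = 0 - 32 = -32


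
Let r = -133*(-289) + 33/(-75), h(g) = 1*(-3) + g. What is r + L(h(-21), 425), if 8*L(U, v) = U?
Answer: 960839/25 ≈ 38434.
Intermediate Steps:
h(g) = -3 + g
L(U, v) = U/8
r = 960914/25 (r = 38437 + 33*(-1/75) = 38437 - 11/25 = 960914/25 ≈ 38437.)
r + L(h(-21), 425) = 960914/25 + (-3 - 21)/8 = 960914/25 + (⅛)*(-24) = 960914/25 - 3 = 960839/25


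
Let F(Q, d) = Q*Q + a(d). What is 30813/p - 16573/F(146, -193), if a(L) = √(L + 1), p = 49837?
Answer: -901338615973/5661134939044 + 16573*I*√3/56796506 ≈ -0.15922 + 0.00050541*I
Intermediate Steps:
a(L) = √(1 + L)
F(Q, d) = Q² + √(1 + d) (F(Q, d) = Q*Q + √(1 + d) = Q² + √(1 + d))
30813/p - 16573/F(146, -193) = 30813/49837 - 16573/(146² + √(1 - 193)) = 30813*(1/49837) - 16573/(21316 + √(-192)) = 30813/49837 - 16573/(21316 + 8*I*√3)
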